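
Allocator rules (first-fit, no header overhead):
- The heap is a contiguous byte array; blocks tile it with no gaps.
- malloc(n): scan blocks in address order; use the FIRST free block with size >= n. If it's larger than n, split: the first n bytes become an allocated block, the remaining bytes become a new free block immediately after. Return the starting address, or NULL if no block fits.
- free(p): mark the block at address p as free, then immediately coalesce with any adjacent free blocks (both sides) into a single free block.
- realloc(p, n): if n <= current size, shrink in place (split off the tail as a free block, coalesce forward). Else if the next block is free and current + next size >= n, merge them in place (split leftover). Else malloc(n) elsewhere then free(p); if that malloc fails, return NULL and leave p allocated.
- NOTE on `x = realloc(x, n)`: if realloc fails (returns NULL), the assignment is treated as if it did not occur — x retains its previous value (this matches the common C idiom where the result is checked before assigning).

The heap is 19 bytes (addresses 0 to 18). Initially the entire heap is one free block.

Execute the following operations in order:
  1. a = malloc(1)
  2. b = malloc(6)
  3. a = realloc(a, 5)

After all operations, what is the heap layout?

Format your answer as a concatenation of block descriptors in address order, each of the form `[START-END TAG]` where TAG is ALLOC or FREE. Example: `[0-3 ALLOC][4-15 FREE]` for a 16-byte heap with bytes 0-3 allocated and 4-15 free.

Answer: [0-0 FREE][1-6 ALLOC][7-11 ALLOC][12-18 FREE]

Derivation:
Op 1: a = malloc(1) -> a = 0; heap: [0-0 ALLOC][1-18 FREE]
Op 2: b = malloc(6) -> b = 1; heap: [0-0 ALLOC][1-6 ALLOC][7-18 FREE]
Op 3: a = realloc(a, 5) -> a = 7; heap: [0-0 FREE][1-6 ALLOC][7-11 ALLOC][12-18 FREE]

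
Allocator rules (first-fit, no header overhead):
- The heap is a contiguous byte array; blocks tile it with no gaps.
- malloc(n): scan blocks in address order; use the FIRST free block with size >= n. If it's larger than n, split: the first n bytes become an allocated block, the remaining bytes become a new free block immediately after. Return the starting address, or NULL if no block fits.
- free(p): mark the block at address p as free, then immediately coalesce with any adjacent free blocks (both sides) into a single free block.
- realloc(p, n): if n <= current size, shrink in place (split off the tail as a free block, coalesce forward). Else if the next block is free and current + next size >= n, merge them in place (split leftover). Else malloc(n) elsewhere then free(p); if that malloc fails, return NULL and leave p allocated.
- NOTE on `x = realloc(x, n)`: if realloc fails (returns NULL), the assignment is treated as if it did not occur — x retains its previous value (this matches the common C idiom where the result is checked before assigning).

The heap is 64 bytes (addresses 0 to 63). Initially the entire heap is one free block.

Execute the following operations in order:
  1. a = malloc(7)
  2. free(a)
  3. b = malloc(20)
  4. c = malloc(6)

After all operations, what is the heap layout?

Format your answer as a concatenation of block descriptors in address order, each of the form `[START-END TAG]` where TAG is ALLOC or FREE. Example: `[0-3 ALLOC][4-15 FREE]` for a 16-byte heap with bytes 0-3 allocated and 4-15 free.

Answer: [0-19 ALLOC][20-25 ALLOC][26-63 FREE]

Derivation:
Op 1: a = malloc(7) -> a = 0; heap: [0-6 ALLOC][7-63 FREE]
Op 2: free(a) -> (freed a); heap: [0-63 FREE]
Op 3: b = malloc(20) -> b = 0; heap: [0-19 ALLOC][20-63 FREE]
Op 4: c = malloc(6) -> c = 20; heap: [0-19 ALLOC][20-25 ALLOC][26-63 FREE]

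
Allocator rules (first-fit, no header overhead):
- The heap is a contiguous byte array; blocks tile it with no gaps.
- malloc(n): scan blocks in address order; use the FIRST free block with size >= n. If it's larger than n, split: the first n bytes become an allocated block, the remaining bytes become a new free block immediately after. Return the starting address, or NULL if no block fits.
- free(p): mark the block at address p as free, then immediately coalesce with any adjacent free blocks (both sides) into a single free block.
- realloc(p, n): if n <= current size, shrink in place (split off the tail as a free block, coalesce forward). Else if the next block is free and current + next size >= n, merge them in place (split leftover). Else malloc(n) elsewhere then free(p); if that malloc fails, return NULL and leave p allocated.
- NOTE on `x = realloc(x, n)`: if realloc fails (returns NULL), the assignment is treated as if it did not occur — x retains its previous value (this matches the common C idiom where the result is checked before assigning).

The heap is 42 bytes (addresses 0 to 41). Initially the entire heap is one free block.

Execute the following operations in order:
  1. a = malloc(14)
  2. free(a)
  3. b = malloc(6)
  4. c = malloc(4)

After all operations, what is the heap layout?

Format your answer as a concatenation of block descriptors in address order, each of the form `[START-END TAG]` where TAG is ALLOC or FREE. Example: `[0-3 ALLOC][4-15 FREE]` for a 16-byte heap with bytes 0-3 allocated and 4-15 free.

Answer: [0-5 ALLOC][6-9 ALLOC][10-41 FREE]

Derivation:
Op 1: a = malloc(14) -> a = 0; heap: [0-13 ALLOC][14-41 FREE]
Op 2: free(a) -> (freed a); heap: [0-41 FREE]
Op 3: b = malloc(6) -> b = 0; heap: [0-5 ALLOC][6-41 FREE]
Op 4: c = malloc(4) -> c = 6; heap: [0-5 ALLOC][6-9 ALLOC][10-41 FREE]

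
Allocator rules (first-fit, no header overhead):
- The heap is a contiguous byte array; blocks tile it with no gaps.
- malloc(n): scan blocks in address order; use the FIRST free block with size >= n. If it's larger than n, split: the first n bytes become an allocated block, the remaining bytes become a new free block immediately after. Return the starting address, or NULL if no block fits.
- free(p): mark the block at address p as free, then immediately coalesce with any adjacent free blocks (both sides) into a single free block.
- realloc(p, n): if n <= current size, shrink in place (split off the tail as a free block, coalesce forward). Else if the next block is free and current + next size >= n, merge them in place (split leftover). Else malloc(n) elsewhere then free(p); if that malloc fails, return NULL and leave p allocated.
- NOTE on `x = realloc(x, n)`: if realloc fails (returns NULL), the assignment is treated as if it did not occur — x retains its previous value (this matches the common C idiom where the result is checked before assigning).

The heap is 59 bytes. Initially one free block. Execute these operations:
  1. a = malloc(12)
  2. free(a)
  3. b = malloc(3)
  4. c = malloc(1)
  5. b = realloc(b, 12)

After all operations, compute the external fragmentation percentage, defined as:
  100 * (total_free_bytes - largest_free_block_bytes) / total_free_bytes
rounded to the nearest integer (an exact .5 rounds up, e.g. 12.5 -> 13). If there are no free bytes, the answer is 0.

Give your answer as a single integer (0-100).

Op 1: a = malloc(12) -> a = 0; heap: [0-11 ALLOC][12-58 FREE]
Op 2: free(a) -> (freed a); heap: [0-58 FREE]
Op 3: b = malloc(3) -> b = 0; heap: [0-2 ALLOC][3-58 FREE]
Op 4: c = malloc(1) -> c = 3; heap: [0-2 ALLOC][3-3 ALLOC][4-58 FREE]
Op 5: b = realloc(b, 12) -> b = 4; heap: [0-2 FREE][3-3 ALLOC][4-15 ALLOC][16-58 FREE]
Free blocks: [3 43] total_free=46 largest=43 -> 100*(46-43)/46 = 300/46 ≈ 6.522 -> rounds to 7

Answer: 7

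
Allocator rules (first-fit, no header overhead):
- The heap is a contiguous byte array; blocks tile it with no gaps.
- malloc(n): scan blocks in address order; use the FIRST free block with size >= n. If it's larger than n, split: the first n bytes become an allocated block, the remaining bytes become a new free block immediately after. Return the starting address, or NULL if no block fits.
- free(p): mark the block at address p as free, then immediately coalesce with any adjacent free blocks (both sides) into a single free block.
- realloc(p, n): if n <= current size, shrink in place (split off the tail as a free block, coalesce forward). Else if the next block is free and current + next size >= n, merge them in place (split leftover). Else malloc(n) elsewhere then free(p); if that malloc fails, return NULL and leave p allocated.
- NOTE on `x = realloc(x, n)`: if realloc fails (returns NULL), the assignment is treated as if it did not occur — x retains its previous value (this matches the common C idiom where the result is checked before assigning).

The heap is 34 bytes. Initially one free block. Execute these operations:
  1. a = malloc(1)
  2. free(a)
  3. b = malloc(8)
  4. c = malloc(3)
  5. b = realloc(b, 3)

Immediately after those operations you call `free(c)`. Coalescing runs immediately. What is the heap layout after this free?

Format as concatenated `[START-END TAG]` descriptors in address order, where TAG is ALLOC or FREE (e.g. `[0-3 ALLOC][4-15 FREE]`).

Answer: [0-2 ALLOC][3-33 FREE]

Derivation:
Op 1: a = malloc(1) -> a = 0; heap: [0-0 ALLOC][1-33 FREE]
Op 2: free(a) -> (freed a); heap: [0-33 FREE]
Op 3: b = malloc(8) -> b = 0; heap: [0-7 ALLOC][8-33 FREE]
Op 4: c = malloc(3) -> c = 8; heap: [0-7 ALLOC][8-10 ALLOC][11-33 FREE]
Op 5: b = realloc(b, 3) -> b = 0; heap: [0-2 ALLOC][3-7 FREE][8-10 ALLOC][11-33 FREE]
free(c): c = 8 -> block [8-10 ALLOC]; mark free, coalesce with adjacent free neighbors -> [0-2 ALLOC][3-33 FREE]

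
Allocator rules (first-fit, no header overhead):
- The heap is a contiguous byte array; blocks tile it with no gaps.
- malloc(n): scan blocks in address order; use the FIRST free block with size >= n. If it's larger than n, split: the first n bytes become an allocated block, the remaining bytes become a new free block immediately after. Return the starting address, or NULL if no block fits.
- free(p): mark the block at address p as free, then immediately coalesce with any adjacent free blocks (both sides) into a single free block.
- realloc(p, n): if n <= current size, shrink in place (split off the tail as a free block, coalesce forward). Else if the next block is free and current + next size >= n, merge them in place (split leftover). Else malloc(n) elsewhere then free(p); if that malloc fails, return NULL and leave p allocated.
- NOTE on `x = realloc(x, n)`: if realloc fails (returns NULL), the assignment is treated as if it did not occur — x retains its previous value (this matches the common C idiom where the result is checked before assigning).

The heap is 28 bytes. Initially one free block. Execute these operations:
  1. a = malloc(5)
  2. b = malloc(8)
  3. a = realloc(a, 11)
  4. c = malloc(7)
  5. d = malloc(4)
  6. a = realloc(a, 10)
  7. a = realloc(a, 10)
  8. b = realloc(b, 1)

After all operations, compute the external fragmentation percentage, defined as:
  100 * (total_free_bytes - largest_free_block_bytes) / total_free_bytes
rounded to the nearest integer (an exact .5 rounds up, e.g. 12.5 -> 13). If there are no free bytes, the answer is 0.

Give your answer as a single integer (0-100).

Answer: 46

Derivation:
Op 1: a = malloc(5) -> a = 0; heap: [0-4 ALLOC][5-27 FREE]
Op 2: b = malloc(8) -> b = 5; heap: [0-4 ALLOC][5-12 ALLOC][13-27 FREE]
Op 3: a = realloc(a, 11) -> a = 13; heap: [0-4 FREE][5-12 ALLOC][13-23 ALLOC][24-27 FREE]
Op 4: c = malloc(7) -> c = NULL; heap: [0-4 FREE][5-12 ALLOC][13-23 ALLOC][24-27 FREE]
Op 5: d = malloc(4) -> d = 0; heap: [0-3 ALLOC][4-4 FREE][5-12 ALLOC][13-23 ALLOC][24-27 FREE]
Op 6: a = realloc(a, 10) -> a = 13; heap: [0-3 ALLOC][4-4 FREE][5-12 ALLOC][13-22 ALLOC][23-27 FREE]
Op 7: a = realloc(a, 10) -> a = 13; heap: [0-3 ALLOC][4-4 FREE][5-12 ALLOC][13-22 ALLOC][23-27 FREE]
Op 8: b = realloc(b, 1) -> b = 5; heap: [0-3 ALLOC][4-4 FREE][5-5 ALLOC][6-12 FREE][13-22 ALLOC][23-27 FREE]
Free blocks: [1 7 5] total_free=13 largest=7 -> 100*(13-7)/13 = 600/13 ≈ 46.154 -> rounds to 46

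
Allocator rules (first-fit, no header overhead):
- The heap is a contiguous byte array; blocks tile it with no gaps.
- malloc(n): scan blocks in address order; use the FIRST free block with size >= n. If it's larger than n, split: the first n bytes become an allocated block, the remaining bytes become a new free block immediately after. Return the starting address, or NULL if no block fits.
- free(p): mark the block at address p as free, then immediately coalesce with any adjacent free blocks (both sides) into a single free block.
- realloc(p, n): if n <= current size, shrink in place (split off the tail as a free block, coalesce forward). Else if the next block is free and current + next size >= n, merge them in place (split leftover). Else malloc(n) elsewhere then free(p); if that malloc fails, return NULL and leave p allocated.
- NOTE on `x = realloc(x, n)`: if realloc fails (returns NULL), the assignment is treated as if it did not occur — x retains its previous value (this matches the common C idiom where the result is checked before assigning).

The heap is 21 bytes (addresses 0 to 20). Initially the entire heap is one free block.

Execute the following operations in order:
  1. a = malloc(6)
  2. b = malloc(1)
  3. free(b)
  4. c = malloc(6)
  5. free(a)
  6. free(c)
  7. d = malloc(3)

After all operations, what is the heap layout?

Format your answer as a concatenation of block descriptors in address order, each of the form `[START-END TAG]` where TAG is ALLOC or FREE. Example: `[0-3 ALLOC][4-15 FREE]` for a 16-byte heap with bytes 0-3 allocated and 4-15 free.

Answer: [0-2 ALLOC][3-20 FREE]

Derivation:
Op 1: a = malloc(6) -> a = 0; heap: [0-5 ALLOC][6-20 FREE]
Op 2: b = malloc(1) -> b = 6; heap: [0-5 ALLOC][6-6 ALLOC][7-20 FREE]
Op 3: free(b) -> (freed b); heap: [0-5 ALLOC][6-20 FREE]
Op 4: c = malloc(6) -> c = 6; heap: [0-5 ALLOC][6-11 ALLOC][12-20 FREE]
Op 5: free(a) -> (freed a); heap: [0-5 FREE][6-11 ALLOC][12-20 FREE]
Op 6: free(c) -> (freed c); heap: [0-20 FREE]
Op 7: d = malloc(3) -> d = 0; heap: [0-2 ALLOC][3-20 FREE]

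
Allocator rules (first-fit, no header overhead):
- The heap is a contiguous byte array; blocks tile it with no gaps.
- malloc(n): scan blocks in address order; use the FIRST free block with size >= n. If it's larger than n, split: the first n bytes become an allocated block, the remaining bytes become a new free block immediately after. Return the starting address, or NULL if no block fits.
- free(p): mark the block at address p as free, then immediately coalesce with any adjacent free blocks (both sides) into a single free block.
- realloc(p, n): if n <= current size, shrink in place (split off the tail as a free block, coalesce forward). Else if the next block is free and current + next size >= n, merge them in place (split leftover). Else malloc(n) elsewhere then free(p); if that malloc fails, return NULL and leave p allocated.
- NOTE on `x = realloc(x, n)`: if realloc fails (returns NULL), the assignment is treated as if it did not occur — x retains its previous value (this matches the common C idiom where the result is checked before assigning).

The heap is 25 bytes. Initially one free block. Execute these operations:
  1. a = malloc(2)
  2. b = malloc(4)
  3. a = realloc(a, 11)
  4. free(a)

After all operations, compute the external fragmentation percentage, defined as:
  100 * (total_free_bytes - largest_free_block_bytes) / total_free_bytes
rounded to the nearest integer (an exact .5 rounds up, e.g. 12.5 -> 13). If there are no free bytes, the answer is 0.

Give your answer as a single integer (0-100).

Answer: 10

Derivation:
Op 1: a = malloc(2) -> a = 0; heap: [0-1 ALLOC][2-24 FREE]
Op 2: b = malloc(4) -> b = 2; heap: [0-1 ALLOC][2-5 ALLOC][6-24 FREE]
Op 3: a = realloc(a, 11) -> a = 6; heap: [0-1 FREE][2-5 ALLOC][6-16 ALLOC][17-24 FREE]
Op 4: free(a) -> (freed a); heap: [0-1 FREE][2-5 ALLOC][6-24 FREE]
Free blocks: [2 19] total_free=21 largest=19 -> 100*(21-19)/21 = 200/21 ≈ 9.524 -> rounds to 10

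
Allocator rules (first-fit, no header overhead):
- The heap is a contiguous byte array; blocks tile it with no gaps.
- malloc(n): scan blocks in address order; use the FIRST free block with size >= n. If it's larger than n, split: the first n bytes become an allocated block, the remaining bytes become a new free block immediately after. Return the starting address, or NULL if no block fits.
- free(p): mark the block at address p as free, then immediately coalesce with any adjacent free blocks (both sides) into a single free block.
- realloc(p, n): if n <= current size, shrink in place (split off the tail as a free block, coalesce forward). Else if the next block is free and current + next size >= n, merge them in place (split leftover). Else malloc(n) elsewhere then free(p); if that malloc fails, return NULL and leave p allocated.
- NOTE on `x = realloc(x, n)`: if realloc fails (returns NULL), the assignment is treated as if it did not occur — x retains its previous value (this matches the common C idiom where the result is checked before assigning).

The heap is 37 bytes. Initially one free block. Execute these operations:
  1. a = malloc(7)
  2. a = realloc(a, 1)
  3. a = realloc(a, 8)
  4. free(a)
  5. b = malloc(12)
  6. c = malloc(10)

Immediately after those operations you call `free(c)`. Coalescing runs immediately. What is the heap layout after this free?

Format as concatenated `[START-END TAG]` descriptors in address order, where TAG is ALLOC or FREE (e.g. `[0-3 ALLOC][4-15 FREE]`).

Answer: [0-11 ALLOC][12-36 FREE]

Derivation:
Op 1: a = malloc(7) -> a = 0; heap: [0-6 ALLOC][7-36 FREE]
Op 2: a = realloc(a, 1) -> a = 0; heap: [0-0 ALLOC][1-36 FREE]
Op 3: a = realloc(a, 8) -> a = 0; heap: [0-7 ALLOC][8-36 FREE]
Op 4: free(a) -> (freed a); heap: [0-36 FREE]
Op 5: b = malloc(12) -> b = 0; heap: [0-11 ALLOC][12-36 FREE]
Op 6: c = malloc(10) -> c = 12; heap: [0-11 ALLOC][12-21 ALLOC][22-36 FREE]
free(c): c = 12 -> block [12-21 ALLOC]; mark free, coalesce with adjacent free neighbors -> [0-11 ALLOC][12-36 FREE]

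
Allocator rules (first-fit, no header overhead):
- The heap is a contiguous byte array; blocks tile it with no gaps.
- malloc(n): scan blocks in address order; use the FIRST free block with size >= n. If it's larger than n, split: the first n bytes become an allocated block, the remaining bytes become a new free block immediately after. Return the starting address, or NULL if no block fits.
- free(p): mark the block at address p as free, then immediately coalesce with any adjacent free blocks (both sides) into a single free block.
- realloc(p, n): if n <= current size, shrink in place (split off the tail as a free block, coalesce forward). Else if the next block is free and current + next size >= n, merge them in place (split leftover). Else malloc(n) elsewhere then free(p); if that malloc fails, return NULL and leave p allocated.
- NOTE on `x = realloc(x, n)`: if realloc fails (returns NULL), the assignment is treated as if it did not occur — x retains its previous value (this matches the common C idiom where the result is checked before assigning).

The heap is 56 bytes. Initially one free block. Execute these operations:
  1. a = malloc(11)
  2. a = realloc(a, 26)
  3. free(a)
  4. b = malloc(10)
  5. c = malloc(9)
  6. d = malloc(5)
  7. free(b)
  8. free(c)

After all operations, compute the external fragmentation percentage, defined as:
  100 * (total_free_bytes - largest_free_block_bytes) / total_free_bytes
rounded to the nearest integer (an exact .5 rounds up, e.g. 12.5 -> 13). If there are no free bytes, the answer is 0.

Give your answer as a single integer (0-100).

Op 1: a = malloc(11) -> a = 0; heap: [0-10 ALLOC][11-55 FREE]
Op 2: a = realloc(a, 26) -> a = 0; heap: [0-25 ALLOC][26-55 FREE]
Op 3: free(a) -> (freed a); heap: [0-55 FREE]
Op 4: b = malloc(10) -> b = 0; heap: [0-9 ALLOC][10-55 FREE]
Op 5: c = malloc(9) -> c = 10; heap: [0-9 ALLOC][10-18 ALLOC][19-55 FREE]
Op 6: d = malloc(5) -> d = 19; heap: [0-9 ALLOC][10-18 ALLOC][19-23 ALLOC][24-55 FREE]
Op 7: free(b) -> (freed b); heap: [0-9 FREE][10-18 ALLOC][19-23 ALLOC][24-55 FREE]
Op 8: free(c) -> (freed c); heap: [0-18 FREE][19-23 ALLOC][24-55 FREE]
Free blocks: [19 32] total_free=51 largest=32 -> 100*(51-32)/51 = 1900/51 ≈ 37.255 -> rounds to 37

Answer: 37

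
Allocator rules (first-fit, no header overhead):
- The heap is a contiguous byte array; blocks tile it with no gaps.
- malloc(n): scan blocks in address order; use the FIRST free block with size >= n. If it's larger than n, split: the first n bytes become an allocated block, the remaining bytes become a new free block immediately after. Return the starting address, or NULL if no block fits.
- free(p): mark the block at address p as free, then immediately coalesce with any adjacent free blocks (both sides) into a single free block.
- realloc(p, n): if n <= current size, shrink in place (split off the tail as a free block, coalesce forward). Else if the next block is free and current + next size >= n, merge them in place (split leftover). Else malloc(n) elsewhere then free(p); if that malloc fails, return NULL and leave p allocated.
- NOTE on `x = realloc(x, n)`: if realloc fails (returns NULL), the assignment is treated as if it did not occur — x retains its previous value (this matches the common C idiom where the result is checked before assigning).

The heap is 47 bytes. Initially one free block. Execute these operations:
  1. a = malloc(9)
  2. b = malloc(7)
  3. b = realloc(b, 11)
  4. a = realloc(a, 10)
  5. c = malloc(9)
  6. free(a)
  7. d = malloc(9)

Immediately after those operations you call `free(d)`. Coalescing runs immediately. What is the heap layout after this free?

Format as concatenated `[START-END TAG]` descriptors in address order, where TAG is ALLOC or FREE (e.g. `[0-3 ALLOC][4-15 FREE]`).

Op 1: a = malloc(9) -> a = 0; heap: [0-8 ALLOC][9-46 FREE]
Op 2: b = malloc(7) -> b = 9; heap: [0-8 ALLOC][9-15 ALLOC][16-46 FREE]
Op 3: b = realloc(b, 11) -> b = 9; heap: [0-8 ALLOC][9-19 ALLOC][20-46 FREE]
Op 4: a = realloc(a, 10) -> a = 20; heap: [0-8 FREE][9-19 ALLOC][20-29 ALLOC][30-46 FREE]
Op 5: c = malloc(9) -> c = 0; heap: [0-8 ALLOC][9-19 ALLOC][20-29 ALLOC][30-46 FREE]
Op 6: free(a) -> (freed a); heap: [0-8 ALLOC][9-19 ALLOC][20-46 FREE]
Op 7: d = malloc(9) -> d = 20; heap: [0-8 ALLOC][9-19 ALLOC][20-28 ALLOC][29-46 FREE]
free(d): d = 20 -> block [20-28 ALLOC]; mark free, coalesce with adjacent free neighbors -> [0-8 ALLOC][9-19 ALLOC][20-46 FREE]

Answer: [0-8 ALLOC][9-19 ALLOC][20-46 FREE]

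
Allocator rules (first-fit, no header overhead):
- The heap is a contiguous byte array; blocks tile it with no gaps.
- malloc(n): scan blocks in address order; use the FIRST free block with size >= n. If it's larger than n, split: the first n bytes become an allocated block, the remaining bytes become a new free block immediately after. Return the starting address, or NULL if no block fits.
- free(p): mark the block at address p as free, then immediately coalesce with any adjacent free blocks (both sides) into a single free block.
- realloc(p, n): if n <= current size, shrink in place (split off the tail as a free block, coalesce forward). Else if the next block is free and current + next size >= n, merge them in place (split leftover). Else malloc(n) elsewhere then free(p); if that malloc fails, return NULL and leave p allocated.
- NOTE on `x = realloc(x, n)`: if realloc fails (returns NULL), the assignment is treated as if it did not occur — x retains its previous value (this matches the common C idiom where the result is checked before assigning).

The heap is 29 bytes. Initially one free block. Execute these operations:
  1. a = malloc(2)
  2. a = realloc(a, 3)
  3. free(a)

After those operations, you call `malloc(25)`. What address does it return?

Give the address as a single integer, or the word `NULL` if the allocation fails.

Answer: 0

Derivation:
Op 1: a = malloc(2) -> a = 0; heap: [0-1 ALLOC][2-28 FREE]
Op 2: a = realloc(a, 3) -> a = 0; heap: [0-2 ALLOC][3-28 FREE]
Op 3: free(a) -> (freed a); heap: [0-28 FREE]
malloc(25): first-fit scan over [0-28 FREE] -> 0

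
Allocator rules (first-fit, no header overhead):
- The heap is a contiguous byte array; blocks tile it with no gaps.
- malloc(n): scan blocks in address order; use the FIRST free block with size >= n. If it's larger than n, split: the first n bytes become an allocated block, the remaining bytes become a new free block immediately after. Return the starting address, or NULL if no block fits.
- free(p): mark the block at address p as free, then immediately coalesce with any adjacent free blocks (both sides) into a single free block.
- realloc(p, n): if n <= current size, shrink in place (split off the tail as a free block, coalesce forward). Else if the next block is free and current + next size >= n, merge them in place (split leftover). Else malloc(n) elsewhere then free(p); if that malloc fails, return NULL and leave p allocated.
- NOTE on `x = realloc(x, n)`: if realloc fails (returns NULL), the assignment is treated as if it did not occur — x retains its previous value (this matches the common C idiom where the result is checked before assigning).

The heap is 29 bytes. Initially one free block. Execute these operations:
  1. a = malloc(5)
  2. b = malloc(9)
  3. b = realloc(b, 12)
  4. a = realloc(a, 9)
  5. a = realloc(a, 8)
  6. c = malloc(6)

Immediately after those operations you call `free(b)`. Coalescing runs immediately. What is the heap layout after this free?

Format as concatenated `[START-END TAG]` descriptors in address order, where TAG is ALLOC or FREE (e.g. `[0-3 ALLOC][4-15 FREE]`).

Op 1: a = malloc(5) -> a = 0; heap: [0-4 ALLOC][5-28 FREE]
Op 2: b = malloc(9) -> b = 5; heap: [0-4 ALLOC][5-13 ALLOC][14-28 FREE]
Op 3: b = realloc(b, 12) -> b = 5; heap: [0-4 ALLOC][5-16 ALLOC][17-28 FREE]
Op 4: a = realloc(a, 9) -> a = 17; heap: [0-4 FREE][5-16 ALLOC][17-25 ALLOC][26-28 FREE]
Op 5: a = realloc(a, 8) -> a = 17; heap: [0-4 FREE][5-16 ALLOC][17-24 ALLOC][25-28 FREE]
Op 6: c = malloc(6) -> c = NULL; heap: [0-4 FREE][5-16 ALLOC][17-24 ALLOC][25-28 FREE]
free(b): b = 5 -> block [5-16 ALLOC]; mark free, coalesce with adjacent free neighbors -> [0-16 FREE][17-24 ALLOC][25-28 FREE]

Answer: [0-16 FREE][17-24 ALLOC][25-28 FREE]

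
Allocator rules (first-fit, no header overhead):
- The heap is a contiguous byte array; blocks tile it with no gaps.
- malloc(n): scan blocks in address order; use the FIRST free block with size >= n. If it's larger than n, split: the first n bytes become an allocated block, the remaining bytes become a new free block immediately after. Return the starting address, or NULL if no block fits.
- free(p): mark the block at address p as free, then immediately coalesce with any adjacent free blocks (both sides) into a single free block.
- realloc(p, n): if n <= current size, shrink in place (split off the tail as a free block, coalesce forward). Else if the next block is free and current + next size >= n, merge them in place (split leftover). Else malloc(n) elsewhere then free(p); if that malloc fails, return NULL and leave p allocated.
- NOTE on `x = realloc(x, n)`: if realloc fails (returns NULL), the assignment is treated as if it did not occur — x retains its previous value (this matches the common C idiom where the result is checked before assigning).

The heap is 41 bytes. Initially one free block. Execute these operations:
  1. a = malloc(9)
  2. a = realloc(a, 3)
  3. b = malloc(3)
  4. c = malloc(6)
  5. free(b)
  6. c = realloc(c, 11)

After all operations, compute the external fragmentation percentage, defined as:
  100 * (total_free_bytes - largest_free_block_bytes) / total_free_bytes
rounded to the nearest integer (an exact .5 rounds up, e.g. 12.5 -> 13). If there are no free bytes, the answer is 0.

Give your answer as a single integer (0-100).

Op 1: a = malloc(9) -> a = 0; heap: [0-8 ALLOC][9-40 FREE]
Op 2: a = realloc(a, 3) -> a = 0; heap: [0-2 ALLOC][3-40 FREE]
Op 3: b = malloc(3) -> b = 3; heap: [0-2 ALLOC][3-5 ALLOC][6-40 FREE]
Op 4: c = malloc(6) -> c = 6; heap: [0-2 ALLOC][3-5 ALLOC][6-11 ALLOC][12-40 FREE]
Op 5: free(b) -> (freed b); heap: [0-2 ALLOC][3-5 FREE][6-11 ALLOC][12-40 FREE]
Op 6: c = realloc(c, 11) -> c = 6; heap: [0-2 ALLOC][3-5 FREE][6-16 ALLOC][17-40 FREE]
Free blocks: [3 24] total_free=27 largest=24 -> 100*(27-24)/27 = 300/27 ≈ 11.111 -> rounds to 11

Answer: 11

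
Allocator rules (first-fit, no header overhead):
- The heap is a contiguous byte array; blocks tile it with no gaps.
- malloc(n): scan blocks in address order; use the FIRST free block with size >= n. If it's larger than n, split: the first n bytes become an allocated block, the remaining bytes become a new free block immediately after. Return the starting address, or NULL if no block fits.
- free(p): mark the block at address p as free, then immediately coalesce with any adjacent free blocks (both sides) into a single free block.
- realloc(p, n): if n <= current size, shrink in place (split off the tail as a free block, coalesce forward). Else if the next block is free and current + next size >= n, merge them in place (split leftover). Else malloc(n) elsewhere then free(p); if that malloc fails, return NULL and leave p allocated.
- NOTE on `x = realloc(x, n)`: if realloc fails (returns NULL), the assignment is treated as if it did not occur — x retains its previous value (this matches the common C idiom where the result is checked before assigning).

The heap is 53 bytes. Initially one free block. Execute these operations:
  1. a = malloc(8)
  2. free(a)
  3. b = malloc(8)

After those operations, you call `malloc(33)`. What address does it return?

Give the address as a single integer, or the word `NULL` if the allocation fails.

Op 1: a = malloc(8) -> a = 0; heap: [0-7 ALLOC][8-52 FREE]
Op 2: free(a) -> (freed a); heap: [0-52 FREE]
Op 3: b = malloc(8) -> b = 0; heap: [0-7 ALLOC][8-52 FREE]
malloc(33): first-fit scan over [0-7 ALLOC][8-52 FREE] -> 8

Answer: 8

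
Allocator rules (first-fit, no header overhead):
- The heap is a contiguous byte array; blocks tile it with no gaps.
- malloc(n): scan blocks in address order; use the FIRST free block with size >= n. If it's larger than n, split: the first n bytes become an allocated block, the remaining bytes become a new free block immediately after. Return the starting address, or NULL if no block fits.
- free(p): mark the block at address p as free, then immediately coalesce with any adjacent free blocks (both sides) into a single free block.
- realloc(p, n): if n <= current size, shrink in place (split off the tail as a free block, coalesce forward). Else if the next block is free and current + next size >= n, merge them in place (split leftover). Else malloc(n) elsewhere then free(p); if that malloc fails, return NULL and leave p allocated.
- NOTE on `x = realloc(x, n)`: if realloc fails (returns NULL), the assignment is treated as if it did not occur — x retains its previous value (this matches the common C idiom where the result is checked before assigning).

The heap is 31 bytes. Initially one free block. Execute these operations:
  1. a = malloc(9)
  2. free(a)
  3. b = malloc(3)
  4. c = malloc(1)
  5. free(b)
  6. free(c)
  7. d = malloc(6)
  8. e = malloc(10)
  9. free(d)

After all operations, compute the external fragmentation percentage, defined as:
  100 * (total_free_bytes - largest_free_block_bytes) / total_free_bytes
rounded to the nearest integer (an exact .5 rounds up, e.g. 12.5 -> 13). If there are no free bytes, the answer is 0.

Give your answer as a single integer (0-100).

Op 1: a = malloc(9) -> a = 0; heap: [0-8 ALLOC][9-30 FREE]
Op 2: free(a) -> (freed a); heap: [0-30 FREE]
Op 3: b = malloc(3) -> b = 0; heap: [0-2 ALLOC][3-30 FREE]
Op 4: c = malloc(1) -> c = 3; heap: [0-2 ALLOC][3-3 ALLOC][4-30 FREE]
Op 5: free(b) -> (freed b); heap: [0-2 FREE][3-3 ALLOC][4-30 FREE]
Op 6: free(c) -> (freed c); heap: [0-30 FREE]
Op 7: d = malloc(6) -> d = 0; heap: [0-5 ALLOC][6-30 FREE]
Op 8: e = malloc(10) -> e = 6; heap: [0-5 ALLOC][6-15 ALLOC][16-30 FREE]
Op 9: free(d) -> (freed d); heap: [0-5 FREE][6-15 ALLOC][16-30 FREE]
Free blocks: [6 15] total_free=21 largest=15 -> 100*(21-15)/21 = 600/21 ≈ 28.571 -> rounds to 29

Answer: 29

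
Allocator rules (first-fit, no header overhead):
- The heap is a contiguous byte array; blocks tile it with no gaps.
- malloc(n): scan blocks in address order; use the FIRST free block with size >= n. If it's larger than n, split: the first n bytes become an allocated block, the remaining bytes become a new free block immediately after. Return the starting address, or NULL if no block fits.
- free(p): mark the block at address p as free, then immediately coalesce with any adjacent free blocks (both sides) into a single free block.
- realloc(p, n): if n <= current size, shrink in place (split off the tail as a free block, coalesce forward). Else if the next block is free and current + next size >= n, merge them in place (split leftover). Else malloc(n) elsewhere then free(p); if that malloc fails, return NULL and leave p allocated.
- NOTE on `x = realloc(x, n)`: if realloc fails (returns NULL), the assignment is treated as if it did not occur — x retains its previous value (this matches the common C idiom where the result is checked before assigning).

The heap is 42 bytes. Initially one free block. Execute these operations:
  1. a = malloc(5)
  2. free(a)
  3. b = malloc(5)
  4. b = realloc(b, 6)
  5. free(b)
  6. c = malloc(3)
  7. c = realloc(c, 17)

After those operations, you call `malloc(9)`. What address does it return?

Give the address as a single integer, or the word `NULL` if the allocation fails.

Op 1: a = malloc(5) -> a = 0; heap: [0-4 ALLOC][5-41 FREE]
Op 2: free(a) -> (freed a); heap: [0-41 FREE]
Op 3: b = malloc(5) -> b = 0; heap: [0-4 ALLOC][5-41 FREE]
Op 4: b = realloc(b, 6) -> b = 0; heap: [0-5 ALLOC][6-41 FREE]
Op 5: free(b) -> (freed b); heap: [0-41 FREE]
Op 6: c = malloc(3) -> c = 0; heap: [0-2 ALLOC][3-41 FREE]
Op 7: c = realloc(c, 17) -> c = 0; heap: [0-16 ALLOC][17-41 FREE]
malloc(9): first-fit scan over [0-16 ALLOC][17-41 FREE] -> 17

Answer: 17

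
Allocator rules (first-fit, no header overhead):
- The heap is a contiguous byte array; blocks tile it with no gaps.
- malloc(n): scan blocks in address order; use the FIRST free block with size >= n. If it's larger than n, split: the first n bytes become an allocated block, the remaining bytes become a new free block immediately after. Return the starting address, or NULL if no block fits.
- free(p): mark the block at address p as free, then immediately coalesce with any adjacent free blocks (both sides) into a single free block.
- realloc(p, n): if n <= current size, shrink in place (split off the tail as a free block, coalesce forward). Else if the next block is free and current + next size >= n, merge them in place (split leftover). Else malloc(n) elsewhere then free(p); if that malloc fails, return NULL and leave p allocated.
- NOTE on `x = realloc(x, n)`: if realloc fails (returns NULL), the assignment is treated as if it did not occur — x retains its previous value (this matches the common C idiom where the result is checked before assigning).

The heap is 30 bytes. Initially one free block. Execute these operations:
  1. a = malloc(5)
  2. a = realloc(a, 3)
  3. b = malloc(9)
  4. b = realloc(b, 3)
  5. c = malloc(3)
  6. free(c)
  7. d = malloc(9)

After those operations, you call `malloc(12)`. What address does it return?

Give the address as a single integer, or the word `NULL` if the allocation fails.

Op 1: a = malloc(5) -> a = 0; heap: [0-4 ALLOC][5-29 FREE]
Op 2: a = realloc(a, 3) -> a = 0; heap: [0-2 ALLOC][3-29 FREE]
Op 3: b = malloc(9) -> b = 3; heap: [0-2 ALLOC][3-11 ALLOC][12-29 FREE]
Op 4: b = realloc(b, 3) -> b = 3; heap: [0-2 ALLOC][3-5 ALLOC][6-29 FREE]
Op 5: c = malloc(3) -> c = 6; heap: [0-2 ALLOC][3-5 ALLOC][6-8 ALLOC][9-29 FREE]
Op 6: free(c) -> (freed c); heap: [0-2 ALLOC][3-5 ALLOC][6-29 FREE]
Op 7: d = malloc(9) -> d = 6; heap: [0-2 ALLOC][3-5 ALLOC][6-14 ALLOC][15-29 FREE]
malloc(12): first-fit scan over [0-2 ALLOC][3-5 ALLOC][6-14 ALLOC][15-29 FREE] -> 15

Answer: 15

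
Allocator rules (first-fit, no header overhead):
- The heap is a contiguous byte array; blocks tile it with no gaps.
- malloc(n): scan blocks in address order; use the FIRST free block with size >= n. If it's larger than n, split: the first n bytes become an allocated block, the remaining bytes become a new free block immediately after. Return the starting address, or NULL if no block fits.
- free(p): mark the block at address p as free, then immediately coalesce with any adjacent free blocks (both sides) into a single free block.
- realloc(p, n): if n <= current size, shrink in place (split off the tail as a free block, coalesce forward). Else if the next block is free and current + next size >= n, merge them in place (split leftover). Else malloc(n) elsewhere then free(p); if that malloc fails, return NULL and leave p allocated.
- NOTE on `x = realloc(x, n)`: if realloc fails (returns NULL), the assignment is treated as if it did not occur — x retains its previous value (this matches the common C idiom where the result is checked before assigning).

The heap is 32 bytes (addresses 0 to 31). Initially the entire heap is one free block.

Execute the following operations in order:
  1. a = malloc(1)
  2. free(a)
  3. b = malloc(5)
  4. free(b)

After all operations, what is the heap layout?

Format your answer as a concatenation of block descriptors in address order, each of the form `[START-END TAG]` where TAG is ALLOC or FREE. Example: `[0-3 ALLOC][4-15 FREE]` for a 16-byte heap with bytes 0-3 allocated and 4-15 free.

Op 1: a = malloc(1) -> a = 0; heap: [0-0 ALLOC][1-31 FREE]
Op 2: free(a) -> (freed a); heap: [0-31 FREE]
Op 3: b = malloc(5) -> b = 0; heap: [0-4 ALLOC][5-31 FREE]
Op 4: free(b) -> (freed b); heap: [0-31 FREE]

Answer: [0-31 FREE]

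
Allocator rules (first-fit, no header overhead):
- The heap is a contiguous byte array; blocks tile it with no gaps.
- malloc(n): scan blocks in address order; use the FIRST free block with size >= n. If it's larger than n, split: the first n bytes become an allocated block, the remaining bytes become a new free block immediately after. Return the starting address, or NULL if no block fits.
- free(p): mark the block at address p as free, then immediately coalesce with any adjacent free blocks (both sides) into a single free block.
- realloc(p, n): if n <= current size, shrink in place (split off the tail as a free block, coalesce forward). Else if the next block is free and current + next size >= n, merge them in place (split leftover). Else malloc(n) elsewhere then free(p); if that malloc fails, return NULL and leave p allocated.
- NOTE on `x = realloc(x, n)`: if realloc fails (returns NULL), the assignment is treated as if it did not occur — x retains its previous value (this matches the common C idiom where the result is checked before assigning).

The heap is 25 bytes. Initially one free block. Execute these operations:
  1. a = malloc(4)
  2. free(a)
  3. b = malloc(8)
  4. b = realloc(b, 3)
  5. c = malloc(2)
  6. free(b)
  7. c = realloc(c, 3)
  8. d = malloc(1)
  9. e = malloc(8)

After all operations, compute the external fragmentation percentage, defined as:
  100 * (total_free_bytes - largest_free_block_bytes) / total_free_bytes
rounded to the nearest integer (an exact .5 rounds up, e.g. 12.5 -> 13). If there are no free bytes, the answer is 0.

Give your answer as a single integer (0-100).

Op 1: a = malloc(4) -> a = 0; heap: [0-3 ALLOC][4-24 FREE]
Op 2: free(a) -> (freed a); heap: [0-24 FREE]
Op 3: b = malloc(8) -> b = 0; heap: [0-7 ALLOC][8-24 FREE]
Op 4: b = realloc(b, 3) -> b = 0; heap: [0-2 ALLOC][3-24 FREE]
Op 5: c = malloc(2) -> c = 3; heap: [0-2 ALLOC][3-4 ALLOC][5-24 FREE]
Op 6: free(b) -> (freed b); heap: [0-2 FREE][3-4 ALLOC][5-24 FREE]
Op 7: c = realloc(c, 3) -> c = 3; heap: [0-2 FREE][3-5 ALLOC][6-24 FREE]
Op 8: d = malloc(1) -> d = 0; heap: [0-0 ALLOC][1-2 FREE][3-5 ALLOC][6-24 FREE]
Op 9: e = malloc(8) -> e = 6; heap: [0-0 ALLOC][1-2 FREE][3-5 ALLOC][6-13 ALLOC][14-24 FREE]
Free blocks: [2 11] total_free=13 largest=11 -> 100*(13-11)/13 = 200/13 ≈ 15.385 -> rounds to 15

Answer: 15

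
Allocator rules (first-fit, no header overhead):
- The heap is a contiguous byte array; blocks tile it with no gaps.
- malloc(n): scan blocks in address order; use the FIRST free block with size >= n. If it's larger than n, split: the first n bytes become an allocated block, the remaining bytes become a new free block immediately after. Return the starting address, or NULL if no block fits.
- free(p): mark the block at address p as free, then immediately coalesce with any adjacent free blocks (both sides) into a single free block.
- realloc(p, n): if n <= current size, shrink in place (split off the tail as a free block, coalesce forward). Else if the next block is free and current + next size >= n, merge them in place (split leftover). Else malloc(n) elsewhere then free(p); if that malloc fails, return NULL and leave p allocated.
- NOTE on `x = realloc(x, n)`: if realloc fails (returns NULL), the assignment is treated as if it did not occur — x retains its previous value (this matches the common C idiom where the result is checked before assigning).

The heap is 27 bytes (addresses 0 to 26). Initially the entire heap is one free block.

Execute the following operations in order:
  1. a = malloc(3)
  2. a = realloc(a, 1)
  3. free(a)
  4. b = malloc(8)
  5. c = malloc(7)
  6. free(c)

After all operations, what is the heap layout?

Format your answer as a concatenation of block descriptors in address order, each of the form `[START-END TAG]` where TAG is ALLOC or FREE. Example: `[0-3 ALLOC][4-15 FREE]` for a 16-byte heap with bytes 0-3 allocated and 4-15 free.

Op 1: a = malloc(3) -> a = 0; heap: [0-2 ALLOC][3-26 FREE]
Op 2: a = realloc(a, 1) -> a = 0; heap: [0-0 ALLOC][1-26 FREE]
Op 3: free(a) -> (freed a); heap: [0-26 FREE]
Op 4: b = malloc(8) -> b = 0; heap: [0-7 ALLOC][8-26 FREE]
Op 5: c = malloc(7) -> c = 8; heap: [0-7 ALLOC][8-14 ALLOC][15-26 FREE]
Op 6: free(c) -> (freed c); heap: [0-7 ALLOC][8-26 FREE]

Answer: [0-7 ALLOC][8-26 FREE]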